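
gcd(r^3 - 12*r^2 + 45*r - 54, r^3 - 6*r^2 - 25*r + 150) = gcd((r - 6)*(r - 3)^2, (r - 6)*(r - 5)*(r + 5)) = r - 6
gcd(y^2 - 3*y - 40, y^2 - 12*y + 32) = y - 8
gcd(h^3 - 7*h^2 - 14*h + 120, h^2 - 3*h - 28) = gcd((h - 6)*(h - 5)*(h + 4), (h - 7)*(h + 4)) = h + 4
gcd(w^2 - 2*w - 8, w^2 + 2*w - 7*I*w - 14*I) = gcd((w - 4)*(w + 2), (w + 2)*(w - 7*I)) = w + 2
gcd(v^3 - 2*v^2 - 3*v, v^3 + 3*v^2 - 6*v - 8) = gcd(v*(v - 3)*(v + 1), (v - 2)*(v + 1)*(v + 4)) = v + 1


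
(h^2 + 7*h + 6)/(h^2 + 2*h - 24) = (h + 1)/(h - 4)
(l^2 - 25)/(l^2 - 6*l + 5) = (l + 5)/(l - 1)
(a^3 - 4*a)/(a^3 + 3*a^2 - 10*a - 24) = a*(a - 2)/(a^2 + a - 12)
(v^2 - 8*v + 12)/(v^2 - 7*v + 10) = (v - 6)/(v - 5)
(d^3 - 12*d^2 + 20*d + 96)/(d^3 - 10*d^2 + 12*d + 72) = (d - 8)/(d - 6)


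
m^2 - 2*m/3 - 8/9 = (m - 4/3)*(m + 2/3)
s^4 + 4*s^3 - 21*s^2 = s^2*(s - 3)*(s + 7)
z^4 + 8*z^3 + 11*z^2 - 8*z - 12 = (z - 1)*(z + 1)*(z + 2)*(z + 6)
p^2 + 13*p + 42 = (p + 6)*(p + 7)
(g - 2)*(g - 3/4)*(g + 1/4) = g^3 - 5*g^2/2 + 13*g/16 + 3/8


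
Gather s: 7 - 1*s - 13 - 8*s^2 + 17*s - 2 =-8*s^2 + 16*s - 8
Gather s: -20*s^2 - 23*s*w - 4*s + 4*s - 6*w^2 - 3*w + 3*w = -20*s^2 - 23*s*w - 6*w^2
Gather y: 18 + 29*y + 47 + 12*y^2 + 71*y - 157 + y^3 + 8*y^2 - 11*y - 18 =y^3 + 20*y^2 + 89*y - 110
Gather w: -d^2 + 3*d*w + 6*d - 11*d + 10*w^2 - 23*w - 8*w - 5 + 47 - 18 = -d^2 - 5*d + 10*w^2 + w*(3*d - 31) + 24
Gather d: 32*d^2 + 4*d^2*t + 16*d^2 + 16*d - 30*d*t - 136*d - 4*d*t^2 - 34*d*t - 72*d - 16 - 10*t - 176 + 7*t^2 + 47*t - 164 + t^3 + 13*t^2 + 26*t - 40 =d^2*(4*t + 48) + d*(-4*t^2 - 64*t - 192) + t^3 + 20*t^2 + 63*t - 396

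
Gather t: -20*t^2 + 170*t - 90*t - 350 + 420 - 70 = -20*t^2 + 80*t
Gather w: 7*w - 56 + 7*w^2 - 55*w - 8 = 7*w^2 - 48*w - 64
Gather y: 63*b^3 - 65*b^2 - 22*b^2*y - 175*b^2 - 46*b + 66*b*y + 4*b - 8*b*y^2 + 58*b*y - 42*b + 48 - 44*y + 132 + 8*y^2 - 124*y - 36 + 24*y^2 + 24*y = 63*b^3 - 240*b^2 - 84*b + y^2*(32 - 8*b) + y*(-22*b^2 + 124*b - 144) + 144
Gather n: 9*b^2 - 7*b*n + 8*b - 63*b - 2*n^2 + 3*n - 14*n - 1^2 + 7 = 9*b^2 - 55*b - 2*n^2 + n*(-7*b - 11) + 6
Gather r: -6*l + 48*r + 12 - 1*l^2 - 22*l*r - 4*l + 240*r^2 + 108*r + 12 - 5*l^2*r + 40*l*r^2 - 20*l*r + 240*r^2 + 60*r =-l^2 - 10*l + r^2*(40*l + 480) + r*(-5*l^2 - 42*l + 216) + 24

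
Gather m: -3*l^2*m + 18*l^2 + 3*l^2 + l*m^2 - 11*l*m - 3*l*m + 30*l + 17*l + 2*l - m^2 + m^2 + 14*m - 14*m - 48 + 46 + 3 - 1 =21*l^2 + l*m^2 + 49*l + m*(-3*l^2 - 14*l)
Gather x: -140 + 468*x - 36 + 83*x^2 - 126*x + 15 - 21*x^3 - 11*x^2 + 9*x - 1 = -21*x^3 + 72*x^2 + 351*x - 162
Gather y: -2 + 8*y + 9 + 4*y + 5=12*y + 12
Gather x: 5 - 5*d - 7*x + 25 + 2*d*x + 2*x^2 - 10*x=-5*d + 2*x^2 + x*(2*d - 17) + 30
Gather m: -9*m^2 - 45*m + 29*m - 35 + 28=-9*m^2 - 16*m - 7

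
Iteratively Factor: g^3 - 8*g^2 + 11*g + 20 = (g + 1)*(g^2 - 9*g + 20) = (g - 5)*(g + 1)*(g - 4)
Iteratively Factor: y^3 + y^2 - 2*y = (y)*(y^2 + y - 2) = y*(y - 1)*(y + 2)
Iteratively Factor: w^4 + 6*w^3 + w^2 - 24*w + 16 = (w - 1)*(w^3 + 7*w^2 + 8*w - 16) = (w - 1)*(w + 4)*(w^2 + 3*w - 4) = (w - 1)*(w + 4)^2*(w - 1)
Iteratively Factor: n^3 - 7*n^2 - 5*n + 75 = (n + 3)*(n^2 - 10*n + 25) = (n - 5)*(n + 3)*(n - 5)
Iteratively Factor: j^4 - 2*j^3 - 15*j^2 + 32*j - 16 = (j + 4)*(j^3 - 6*j^2 + 9*j - 4) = (j - 4)*(j + 4)*(j^2 - 2*j + 1) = (j - 4)*(j - 1)*(j + 4)*(j - 1)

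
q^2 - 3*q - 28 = (q - 7)*(q + 4)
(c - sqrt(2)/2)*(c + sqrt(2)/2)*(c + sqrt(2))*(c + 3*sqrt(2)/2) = c^4 + 5*sqrt(2)*c^3/2 + 5*c^2/2 - 5*sqrt(2)*c/4 - 3/2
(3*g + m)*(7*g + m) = 21*g^2 + 10*g*m + m^2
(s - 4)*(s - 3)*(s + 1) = s^3 - 6*s^2 + 5*s + 12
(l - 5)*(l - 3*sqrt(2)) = l^2 - 5*l - 3*sqrt(2)*l + 15*sqrt(2)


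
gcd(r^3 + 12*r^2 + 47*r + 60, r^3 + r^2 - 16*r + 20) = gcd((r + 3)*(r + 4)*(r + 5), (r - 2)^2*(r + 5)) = r + 5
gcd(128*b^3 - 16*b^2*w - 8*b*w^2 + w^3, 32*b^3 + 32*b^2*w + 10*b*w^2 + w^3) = 4*b + w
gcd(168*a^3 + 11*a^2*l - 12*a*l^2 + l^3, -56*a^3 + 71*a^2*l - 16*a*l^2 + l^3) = 56*a^2 - 15*a*l + l^2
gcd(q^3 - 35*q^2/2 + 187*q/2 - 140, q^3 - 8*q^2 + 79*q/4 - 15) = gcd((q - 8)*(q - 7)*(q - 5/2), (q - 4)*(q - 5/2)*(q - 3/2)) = q - 5/2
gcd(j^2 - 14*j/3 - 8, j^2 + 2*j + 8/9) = j + 4/3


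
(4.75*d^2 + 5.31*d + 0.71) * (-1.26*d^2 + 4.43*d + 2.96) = -5.985*d^4 + 14.3519*d^3 + 36.6887*d^2 + 18.8629*d + 2.1016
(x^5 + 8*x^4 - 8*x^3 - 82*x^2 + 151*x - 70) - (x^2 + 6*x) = x^5 + 8*x^4 - 8*x^3 - 83*x^2 + 145*x - 70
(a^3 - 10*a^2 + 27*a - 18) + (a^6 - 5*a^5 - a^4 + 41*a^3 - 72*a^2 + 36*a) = a^6 - 5*a^5 - a^4 + 42*a^3 - 82*a^2 + 63*a - 18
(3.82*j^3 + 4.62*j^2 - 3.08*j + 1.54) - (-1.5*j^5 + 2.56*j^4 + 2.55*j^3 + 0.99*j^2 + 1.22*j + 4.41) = 1.5*j^5 - 2.56*j^4 + 1.27*j^3 + 3.63*j^2 - 4.3*j - 2.87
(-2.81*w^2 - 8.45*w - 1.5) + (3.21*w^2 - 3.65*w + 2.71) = 0.4*w^2 - 12.1*w + 1.21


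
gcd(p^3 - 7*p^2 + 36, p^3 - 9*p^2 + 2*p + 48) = p^2 - p - 6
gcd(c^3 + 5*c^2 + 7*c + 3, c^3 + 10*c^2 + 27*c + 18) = c^2 + 4*c + 3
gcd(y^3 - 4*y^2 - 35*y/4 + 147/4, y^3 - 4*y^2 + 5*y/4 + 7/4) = y - 7/2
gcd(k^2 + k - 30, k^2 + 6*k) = k + 6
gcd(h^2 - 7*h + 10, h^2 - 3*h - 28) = 1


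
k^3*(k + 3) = k^4 + 3*k^3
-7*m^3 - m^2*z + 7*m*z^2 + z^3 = (-m + z)*(m + z)*(7*m + z)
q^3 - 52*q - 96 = (q - 8)*(q + 2)*(q + 6)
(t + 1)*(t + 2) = t^2 + 3*t + 2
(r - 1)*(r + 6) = r^2 + 5*r - 6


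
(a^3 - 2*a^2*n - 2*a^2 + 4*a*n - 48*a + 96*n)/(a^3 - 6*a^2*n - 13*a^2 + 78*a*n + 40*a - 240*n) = (a^2 - 2*a*n + 6*a - 12*n)/(a^2 - 6*a*n - 5*a + 30*n)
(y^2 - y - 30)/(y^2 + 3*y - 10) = (y - 6)/(y - 2)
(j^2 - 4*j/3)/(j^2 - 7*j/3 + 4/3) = j/(j - 1)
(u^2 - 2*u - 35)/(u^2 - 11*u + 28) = (u + 5)/(u - 4)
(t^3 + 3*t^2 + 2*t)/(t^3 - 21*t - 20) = t*(t + 2)/(t^2 - t - 20)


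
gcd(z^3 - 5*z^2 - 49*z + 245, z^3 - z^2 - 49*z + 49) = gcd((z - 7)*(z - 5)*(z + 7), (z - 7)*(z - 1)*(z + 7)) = z^2 - 49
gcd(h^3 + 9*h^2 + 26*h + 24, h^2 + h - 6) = h + 3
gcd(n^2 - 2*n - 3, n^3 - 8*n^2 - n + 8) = n + 1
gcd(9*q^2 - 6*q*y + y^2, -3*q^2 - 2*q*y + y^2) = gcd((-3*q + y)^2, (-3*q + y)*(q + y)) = -3*q + y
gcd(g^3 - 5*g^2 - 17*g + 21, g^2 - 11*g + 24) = 1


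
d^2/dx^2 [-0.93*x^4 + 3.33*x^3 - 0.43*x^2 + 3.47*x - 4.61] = -11.16*x^2 + 19.98*x - 0.86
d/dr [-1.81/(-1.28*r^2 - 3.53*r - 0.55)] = (-4.6336*r - 6.3893)/(1.28*r^2 + 3.53*r + 0.55)^2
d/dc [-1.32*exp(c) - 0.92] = -1.32*exp(c)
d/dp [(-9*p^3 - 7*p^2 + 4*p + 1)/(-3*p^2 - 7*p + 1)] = (27*p^4 + 126*p^3 + 34*p^2 - 8*p + 11)/(9*p^4 + 42*p^3 + 43*p^2 - 14*p + 1)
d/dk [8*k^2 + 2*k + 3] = 16*k + 2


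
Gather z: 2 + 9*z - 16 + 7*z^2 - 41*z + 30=7*z^2 - 32*z + 16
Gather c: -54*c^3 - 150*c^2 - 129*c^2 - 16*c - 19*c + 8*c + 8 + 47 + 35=-54*c^3 - 279*c^2 - 27*c + 90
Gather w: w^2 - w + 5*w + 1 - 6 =w^2 + 4*w - 5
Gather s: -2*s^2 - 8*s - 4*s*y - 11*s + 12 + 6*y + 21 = -2*s^2 + s*(-4*y - 19) + 6*y + 33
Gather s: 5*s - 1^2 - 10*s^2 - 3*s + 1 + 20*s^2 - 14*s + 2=10*s^2 - 12*s + 2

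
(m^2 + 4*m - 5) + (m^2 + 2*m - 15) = 2*m^2 + 6*m - 20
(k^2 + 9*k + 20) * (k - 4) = k^3 + 5*k^2 - 16*k - 80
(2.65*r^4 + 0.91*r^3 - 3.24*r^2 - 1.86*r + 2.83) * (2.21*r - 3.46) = 5.8565*r^5 - 7.1579*r^4 - 10.309*r^3 + 7.0998*r^2 + 12.6899*r - 9.7918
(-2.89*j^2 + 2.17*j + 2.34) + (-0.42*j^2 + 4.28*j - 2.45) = -3.31*j^2 + 6.45*j - 0.11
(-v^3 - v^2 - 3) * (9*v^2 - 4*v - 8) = -9*v^5 - 5*v^4 + 12*v^3 - 19*v^2 + 12*v + 24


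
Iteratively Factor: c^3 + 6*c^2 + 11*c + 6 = (c + 2)*(c^2 + 4*c + 3) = (c + 1)*(c + 2)*(c + 3)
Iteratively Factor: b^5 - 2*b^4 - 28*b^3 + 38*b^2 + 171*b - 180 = (b - 1)*(b^4 - b^3 - 29*b^2 + 9*b + 180) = (b - 3)*(b - 1)*(b^3 + 2*b^2 - 23*b - 60) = (b - 5)*(b - 3)*(b - 1)*(b^2 + 7*b + 12) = (b - 5)*(b - 3)*(b - 1)*(b + 4)*(b + 3)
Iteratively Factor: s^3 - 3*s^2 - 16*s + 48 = (s - 4)*(s^2 + s - 12) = (s - 4)*(s + 4)*(s - 3)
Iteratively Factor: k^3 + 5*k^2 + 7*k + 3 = (k + 3)*(k^2 + 2*k + 1) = (k + 1)*(k + 3)*(k + 1)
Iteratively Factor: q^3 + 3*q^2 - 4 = (q + 2)*(q^2 + q - 2) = (q - 1)*(q + 2)*(q + 2)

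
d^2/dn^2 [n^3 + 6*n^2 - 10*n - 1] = 6*n + 12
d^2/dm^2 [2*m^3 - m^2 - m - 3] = 12*m - 2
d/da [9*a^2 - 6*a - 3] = 18*a - 6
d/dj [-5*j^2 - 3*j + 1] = -10*j - 3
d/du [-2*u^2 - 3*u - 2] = -4*u - 3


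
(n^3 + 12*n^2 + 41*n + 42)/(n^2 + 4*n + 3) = (n^2 + 9*n + 14)/(n + 1)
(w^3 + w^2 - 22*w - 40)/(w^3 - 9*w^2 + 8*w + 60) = (w + 4)/(w - 6)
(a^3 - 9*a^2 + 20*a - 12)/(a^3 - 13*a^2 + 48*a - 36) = (a - 2)/(a - 6)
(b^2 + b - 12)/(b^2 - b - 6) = (b + 4)/(b + 2)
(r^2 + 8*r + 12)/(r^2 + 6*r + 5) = (r^2 + 8*r + 12)/(r^2 + 6*r + 5)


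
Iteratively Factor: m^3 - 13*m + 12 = (m + 4)*(m^2 - 4*m + 3) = (m - 1)*(m + 4)*(m - 3)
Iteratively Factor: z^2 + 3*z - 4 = (z - 1)*(z + 4)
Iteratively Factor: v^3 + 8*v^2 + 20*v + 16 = (v + 2)*(v^2 + 6*v + 8) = (v + 2)*(v + 4)*(v + 2)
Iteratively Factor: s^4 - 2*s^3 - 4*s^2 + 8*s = (s)*(s^3 - 2*s^2 - 4*s + 8) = s*(s + 2)*(s^2 - 4*s + 4) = s*(s - 2)*(s + 2)*(s - 2)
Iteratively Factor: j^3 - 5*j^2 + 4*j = (j - 1)*(j^2 - 4*j) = j*(j - 1)*(j - 4)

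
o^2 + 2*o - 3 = (o - 1)*(o + 3)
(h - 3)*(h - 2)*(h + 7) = h^3 + 2*h^2 - 29*h + 42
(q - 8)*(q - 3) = q^2 - 11*q + 24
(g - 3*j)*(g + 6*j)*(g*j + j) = g^3*j + 3*g^2*j^2 + g^2*j - 18*g*j^3 + 3*g*j^2 - 18*j^3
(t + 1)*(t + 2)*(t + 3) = t^3 + 6*t^2 + 11*t + 6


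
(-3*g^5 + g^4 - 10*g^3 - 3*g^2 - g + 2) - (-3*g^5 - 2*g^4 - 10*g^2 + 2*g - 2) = 3*g^4 - 10*g^3 + 7*g^2 - 3*g + 4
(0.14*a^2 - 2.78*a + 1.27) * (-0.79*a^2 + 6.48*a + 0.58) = -0.1106*a^4 + 3.1034*a^3 - 18.9365*a^2 + 6.6172*a + 0.7366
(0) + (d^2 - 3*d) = d^2 - 3*d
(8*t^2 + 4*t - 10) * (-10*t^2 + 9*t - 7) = -80*t^4 + 32*t^3 + 80*t^2 - 118*t + 70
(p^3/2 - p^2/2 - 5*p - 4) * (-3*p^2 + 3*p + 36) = -3*p^5/2 + 3*p^4 + 63*p^3/2 - 21*p^2 - 192*p - 144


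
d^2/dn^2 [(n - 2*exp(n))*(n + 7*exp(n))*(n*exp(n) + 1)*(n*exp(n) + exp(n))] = (4*n^4*exp(n) + 45*n^3*exp(2*n) + 20*n^3*exp(n) + n^3 - 224*n^2*exp(3*n) + 135*n^2*exp(2*n) + 44*n^2*exp(n) + 7*n^2 - 448*n*exp(3*n) - 36*n*exp(2*n) + 66*n*exp(n) + 10*n - 140*exp(3*n) - 200*exp(2*n) + 30*exp(n) + 2)*exp(n)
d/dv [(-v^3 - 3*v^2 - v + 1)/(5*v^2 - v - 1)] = (-5*v^4 + 2*v^3 + 11*v^2 - 4*v + 2)/(25*v^4 - 10*v^3 - 9*v^2 + 2*v + 1)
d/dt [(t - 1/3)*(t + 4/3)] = 2*t + 1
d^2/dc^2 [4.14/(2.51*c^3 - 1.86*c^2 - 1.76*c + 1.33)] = ((15.4008 - 62.3484*c)*(2.51*c^3 - 1.86*c^2 - 1.76*c + 1.33) + 4.14*(-15.06*c^2 + 7.44*c + 3.52)*(-7.53*c^2 + 3.72*c + 1.76))/(2.51*c^3 - 1.86*c^2 - 1.76*c + 1.33)^3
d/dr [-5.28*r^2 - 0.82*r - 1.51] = -10.56*r - 0.82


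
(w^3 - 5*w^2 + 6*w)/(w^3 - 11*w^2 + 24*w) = (w - 2)/(w - 8)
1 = 1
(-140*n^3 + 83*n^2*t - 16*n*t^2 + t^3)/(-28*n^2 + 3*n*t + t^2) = (35*n^2 - 12*n*t + t^2)/(7*n + t)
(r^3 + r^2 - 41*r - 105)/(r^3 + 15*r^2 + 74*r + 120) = (r^2 - 4*r - 21)/(r^2 + 10*r + 24)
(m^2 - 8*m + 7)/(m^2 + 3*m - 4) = (m - 7)/(m + 4)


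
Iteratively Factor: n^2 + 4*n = (n + 4)*(n)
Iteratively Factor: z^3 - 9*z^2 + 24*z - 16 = (z - 1)*(z^2 - 8*z + 16) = (z - 4)*(z - 1)*(z - 4)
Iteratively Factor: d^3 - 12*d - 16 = (d + 2)*(d^2 - 2*d - 8) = (d - 4)*(d + 2)*(d + 2)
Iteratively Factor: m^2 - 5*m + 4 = (m - 1)*(m - 4)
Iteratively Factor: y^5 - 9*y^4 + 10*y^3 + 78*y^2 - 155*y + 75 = (y + 3)*(y^4 - 12*y^3 + 46*y^2 - 60*y + 25) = (y - 5)*(y + 3)*(y^3 - 7*y^2 + 11*y - 5) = (y - 5)^2*(y + 3)*(y^2 - 2*y + 1) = (y - 5)^2*(y - 1)*(y + 3)*(y - 1)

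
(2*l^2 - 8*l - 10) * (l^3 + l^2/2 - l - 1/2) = 2*l^5 - 7*l^4 - 16*l^3 + 2*l^2 + 14*l + 5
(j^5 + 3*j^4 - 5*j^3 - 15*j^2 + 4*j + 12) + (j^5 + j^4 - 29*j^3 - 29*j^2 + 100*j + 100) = 2*j^5 + 4*j^4 - 34*j^3 - 44*j^2 + 104*j + 112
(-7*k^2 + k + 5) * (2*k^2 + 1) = -14*k^4 + 2*k^3 + 3*k^2 + k + 5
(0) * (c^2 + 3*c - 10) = 0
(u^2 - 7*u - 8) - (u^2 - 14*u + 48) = 7*u - 56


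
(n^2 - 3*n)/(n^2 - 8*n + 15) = n/(n - 5)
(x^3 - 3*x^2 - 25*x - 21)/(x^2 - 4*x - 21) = x + 1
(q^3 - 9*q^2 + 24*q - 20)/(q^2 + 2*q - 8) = (q^2 - 7*q + 10)/(q + 4)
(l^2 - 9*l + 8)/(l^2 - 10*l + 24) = (l^2 - 9*l + 8)/(l^2 - 10*l + 24)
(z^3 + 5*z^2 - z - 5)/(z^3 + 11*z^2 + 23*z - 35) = (z + 1)/(z + 7)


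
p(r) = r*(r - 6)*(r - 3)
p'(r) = r*(r - 6) + r*(r - 3) + (r - 6)*(r - 3)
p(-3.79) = -251.94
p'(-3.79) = 129.31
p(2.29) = 6.03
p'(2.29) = -7.49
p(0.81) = 9.21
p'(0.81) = 5.39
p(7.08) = 31.20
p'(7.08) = 40.94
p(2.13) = 7.17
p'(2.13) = -6.73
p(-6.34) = -730.72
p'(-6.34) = 252.71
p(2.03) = 7.82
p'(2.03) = -6.18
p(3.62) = -5.34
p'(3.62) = -7.85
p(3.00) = 0.00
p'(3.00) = -9.00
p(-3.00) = -162.00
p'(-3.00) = 99.00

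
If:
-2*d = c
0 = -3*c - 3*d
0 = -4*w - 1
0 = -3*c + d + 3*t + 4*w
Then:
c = 0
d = 0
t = 1/3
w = -1/4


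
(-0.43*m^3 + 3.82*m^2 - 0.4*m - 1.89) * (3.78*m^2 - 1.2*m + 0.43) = -1.6254*m^5 + 14.9556*m^4 - 6.2809*m^3 - 5.0216*m^2 + 2.096*m - 0.8127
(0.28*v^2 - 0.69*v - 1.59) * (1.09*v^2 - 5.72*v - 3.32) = 0.3052*v^4 - 2.3537*v^3 + 1.2841*v^2 + 11.3856*v + 5.2788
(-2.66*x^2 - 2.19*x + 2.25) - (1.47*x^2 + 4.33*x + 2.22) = -4.13*x^2 - 6.52*x + 0.0299999999999998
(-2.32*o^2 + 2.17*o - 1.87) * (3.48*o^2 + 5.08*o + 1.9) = -8.0736*o^4 - 4.234*o^3 + 0.108000000000001*o^2 - 5.3766*o - 3.553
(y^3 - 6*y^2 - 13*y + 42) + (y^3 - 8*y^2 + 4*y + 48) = 2*y^3 - 14*y^2 - 9*y + 90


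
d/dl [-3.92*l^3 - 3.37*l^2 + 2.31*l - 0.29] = -11.76*l^2 - 6.74*l + 2.31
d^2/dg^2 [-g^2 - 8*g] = -2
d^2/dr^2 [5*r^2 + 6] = 10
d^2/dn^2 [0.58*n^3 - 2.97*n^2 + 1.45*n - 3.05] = 3.48*n - 5.94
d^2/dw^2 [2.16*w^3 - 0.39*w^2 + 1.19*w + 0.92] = 12.96*w - 0.78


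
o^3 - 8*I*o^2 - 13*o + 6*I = (o - 6*I)*(o - I)^2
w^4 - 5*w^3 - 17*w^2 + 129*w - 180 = (w - 4)*(w - 3)^2*(w + 5)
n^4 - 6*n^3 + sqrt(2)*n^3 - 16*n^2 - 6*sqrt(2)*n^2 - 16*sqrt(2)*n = n*(n - 8)*(n + 2)*(n + sqrt(2))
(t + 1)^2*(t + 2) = t^3 + 4*t^2 + 5*t + 2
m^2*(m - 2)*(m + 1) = m^4 - m^3 - 2*m^2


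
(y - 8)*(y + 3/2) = y^2 - 13*y/2 - 12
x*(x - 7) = x^2 - 7*x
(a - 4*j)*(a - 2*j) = a^2 - 6*a*j + 8*j^2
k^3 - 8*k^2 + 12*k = k*(k - 6)*(k - 2)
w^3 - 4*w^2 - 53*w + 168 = (w - 8)*(w - 3)*(w + 7)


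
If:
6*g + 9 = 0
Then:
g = -3/2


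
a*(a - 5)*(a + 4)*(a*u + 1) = a^4*u - a^3*u + a^3 - 20*a^2*u - a^2 - 20*a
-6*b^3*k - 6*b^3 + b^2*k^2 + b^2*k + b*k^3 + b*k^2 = (-2*b + k)*(3*b + k)*(b*k + b)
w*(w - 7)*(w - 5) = w^3 - 12*w^2 + 35*w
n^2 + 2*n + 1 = (n + 1)^2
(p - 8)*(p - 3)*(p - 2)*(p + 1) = p^4 - 12*p^3 + 33*p^2 - 2*p - 48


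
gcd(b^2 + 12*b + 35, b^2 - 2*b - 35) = b + 5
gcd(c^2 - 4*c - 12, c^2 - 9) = 1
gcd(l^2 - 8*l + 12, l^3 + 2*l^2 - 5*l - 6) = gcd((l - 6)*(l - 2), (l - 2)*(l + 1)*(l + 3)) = l - 2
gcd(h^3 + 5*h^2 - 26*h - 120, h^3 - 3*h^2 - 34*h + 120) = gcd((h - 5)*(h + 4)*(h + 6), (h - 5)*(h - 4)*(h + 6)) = h^2 + h - 30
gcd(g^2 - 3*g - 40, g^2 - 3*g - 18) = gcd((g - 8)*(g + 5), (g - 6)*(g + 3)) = 1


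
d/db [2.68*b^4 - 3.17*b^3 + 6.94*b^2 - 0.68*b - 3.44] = 10.72*b^3 - 9.51*b^2 + 13.88*b - 0.68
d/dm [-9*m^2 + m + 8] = 1 - 18*m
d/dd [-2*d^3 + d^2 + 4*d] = -6*d^2 + 2*d + 4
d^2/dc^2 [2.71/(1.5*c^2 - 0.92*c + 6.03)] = (-12.195*c^2 + 7.4796*c + 2.71*(3.0*c - 0.92)*(6.0*c - 1.84) - 49.0239)/(1.5*c^2 - 0.92*c + 6.03)^3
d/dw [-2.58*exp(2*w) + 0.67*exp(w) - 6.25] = (0.67 - 5.16*exp(w))*exp(w)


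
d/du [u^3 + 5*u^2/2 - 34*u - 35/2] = 3*u^2 + 5*u - 34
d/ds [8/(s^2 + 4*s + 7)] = 16*(-s - 2)/(s^2 + 4*s + 7)^2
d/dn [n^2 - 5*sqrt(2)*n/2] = 2*n - 5*sqrt(2)/2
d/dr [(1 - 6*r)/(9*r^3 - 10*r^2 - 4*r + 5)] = (108*r^3 - 87*r^2 + 20*r - 26)/(81*r^6 - 180*r^5 + 28*r^4 + 170*r^3 - 84*r^2 - 40*r + 25)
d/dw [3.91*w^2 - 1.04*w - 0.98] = 7.82*w - 1.04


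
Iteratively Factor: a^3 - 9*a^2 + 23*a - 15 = (a - 5)*(a^2 - 4*a + 3) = (a - 5)*(a - 3)*(a - 1)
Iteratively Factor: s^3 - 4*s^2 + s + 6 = (s - 3)*(s^2 - s - 2) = (s - 3)*(s - 2)*(s + 1)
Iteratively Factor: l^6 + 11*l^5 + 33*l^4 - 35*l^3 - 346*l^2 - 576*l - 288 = (l + 4)*(l^5 + 7*l^4 + 5*l^3 - 55*l^2 - 126*l - 72) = (l + 3)*(l + 4)*(l^4 + 4*l^3 - 7*l^2 - 34*l - 24) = (l + 1)*(l + 3)*(l + 4)*(l^3 + 3*l^2 - 10*l - 24) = (l + 1)*(l + 3)*(l + 4)^2*(l^2 - l - 6) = (l + 1)*(l + 2)*(l + 3)*(l + 4)^2*(l - 3)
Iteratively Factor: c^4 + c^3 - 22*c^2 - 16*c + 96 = (c - 4)*(c^3 + 5*c^2 - 2*c - 24) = (c - 4)*(c - 2)*(c^2 + 7*c + 12) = (c - 4)*(c - 2)*(c + 4)*(c + 3)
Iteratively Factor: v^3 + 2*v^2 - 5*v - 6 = (v + 3)*(v^2 - v - 2) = (v - 2)*(v + 3)*(v + 1)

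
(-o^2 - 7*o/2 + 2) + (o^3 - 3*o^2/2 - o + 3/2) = o^3 - 5*o^2/2 - 9*o/2 + 7/2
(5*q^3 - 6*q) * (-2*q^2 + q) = -10*q^5 + 5*q^4 + 12*q^3 - 6*q^2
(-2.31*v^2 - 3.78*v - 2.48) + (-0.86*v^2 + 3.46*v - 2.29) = -3.17*v^2 - 0.32*v - 4.77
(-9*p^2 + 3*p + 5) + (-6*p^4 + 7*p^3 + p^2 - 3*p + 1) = -6*p^4 + 7*p^3 - 8*p^2 + 6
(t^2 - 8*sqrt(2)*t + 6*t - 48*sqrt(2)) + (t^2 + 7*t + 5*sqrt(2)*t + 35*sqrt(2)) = 2*t^2 - 3*sqrt(2)*t + 13*t - 13*sqrt(2)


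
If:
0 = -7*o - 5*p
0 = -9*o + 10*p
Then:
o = 0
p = 0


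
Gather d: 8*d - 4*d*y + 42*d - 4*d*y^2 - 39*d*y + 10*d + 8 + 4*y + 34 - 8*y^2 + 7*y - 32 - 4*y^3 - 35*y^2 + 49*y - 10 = d*(-4*y^2 - 43*y + 60) - 4*y^3 - 43*y^2 + 60*y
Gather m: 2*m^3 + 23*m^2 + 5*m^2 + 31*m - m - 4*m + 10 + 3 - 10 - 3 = 2*m^3 + 28*m^2 + 26*m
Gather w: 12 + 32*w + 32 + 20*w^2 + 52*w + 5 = 20*w^2 + 84*w + 49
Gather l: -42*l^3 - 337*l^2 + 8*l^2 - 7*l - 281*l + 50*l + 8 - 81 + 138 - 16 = -42*l^3 - 329*l^2 - 238*l + 49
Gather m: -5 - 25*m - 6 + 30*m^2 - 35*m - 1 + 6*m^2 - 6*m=36*m^2 - 66*m - 12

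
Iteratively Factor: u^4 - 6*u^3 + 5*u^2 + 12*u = (u + 1)*(u^3 - 7*u^2 + 12*u) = (u - 3)*(u + 1)*(u^2 - 4*u) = (u - 4)*(u - 3)*(u + 1)*(u)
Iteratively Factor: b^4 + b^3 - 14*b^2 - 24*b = (b + 3)*(b^3 - 2*b^2 - 8*b) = b*(b + 3)*(b^2 - 2*b - 8) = b*(b + 2)*(b + 3)*(b - 4)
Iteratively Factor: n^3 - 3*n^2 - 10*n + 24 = (n - 4)*(n^2 + n - 6) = (n - 4)*(n + 3)*(n - 2)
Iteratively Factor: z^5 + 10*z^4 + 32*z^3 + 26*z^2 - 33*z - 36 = (z + 4)*(z^4 + 6*z^3 + 8*z^2 - 6*z - 9) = (z + 3)*(z + 4)*(z^3 + 3*z^2 - z - 3) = (z + 3)^2*(z + 4)*(z^2 - 1) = (z + 1)*(z + 3)^2*(z + 4)*(z - 1)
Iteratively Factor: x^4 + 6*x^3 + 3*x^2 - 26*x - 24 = (x - 2)*(x^3 + 8*x^2 + 19*x + 12) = (x - 2)*(x + 3)*(x^2 + 5*x + 4) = (x - 2)*(x + 3)*(x + 4)*(x + 1)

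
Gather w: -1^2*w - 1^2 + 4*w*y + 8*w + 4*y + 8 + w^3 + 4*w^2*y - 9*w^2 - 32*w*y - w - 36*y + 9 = w^3 + w^2*(4*y - 9) + w*(6 - 28*y) - 32*y + 16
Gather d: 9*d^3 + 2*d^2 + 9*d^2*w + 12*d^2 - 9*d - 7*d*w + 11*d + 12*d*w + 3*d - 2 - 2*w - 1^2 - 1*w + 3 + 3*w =9*d^3 + d^2*(9*w + 14) + d*(5*w + 5)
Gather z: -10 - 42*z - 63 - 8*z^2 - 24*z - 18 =-8*z^2 - 66*z - 91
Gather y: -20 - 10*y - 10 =-10*y - 30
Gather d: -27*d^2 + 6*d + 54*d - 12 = -27*d^2 + 60*d - 12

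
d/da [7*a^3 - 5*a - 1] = 21*a^2 - 5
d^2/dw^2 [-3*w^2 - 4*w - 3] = -6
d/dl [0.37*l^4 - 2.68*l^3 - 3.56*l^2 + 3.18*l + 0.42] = 1.48*l^3 - 8.04*l^2 - 7.12*l + 3.18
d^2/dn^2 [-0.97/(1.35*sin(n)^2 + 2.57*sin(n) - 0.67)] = (7.0713*sin(n)^4 + 10.096245*sin(n)^3 - 0.690737000000002*sin(n)^2 - 18.522247*sin(n) - 14.568236)/(1.35*sin(n)^2 + 2.57*sin(n) - 0.67)^3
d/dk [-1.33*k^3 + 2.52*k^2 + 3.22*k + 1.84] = -3.99*k^2 + 5.04*k + 3.22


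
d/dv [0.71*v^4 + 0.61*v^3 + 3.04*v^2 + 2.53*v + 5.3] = 2.84*v^3 + 1.83*v^2 + 6.08*v + 2.53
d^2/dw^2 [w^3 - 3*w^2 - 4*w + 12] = 6*w - 6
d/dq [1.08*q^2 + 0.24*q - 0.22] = 2.16*q + 0.24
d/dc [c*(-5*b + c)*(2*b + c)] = -10*b^2 - 6*b*c + 3*c^2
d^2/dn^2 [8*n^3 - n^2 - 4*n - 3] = 48*n - 2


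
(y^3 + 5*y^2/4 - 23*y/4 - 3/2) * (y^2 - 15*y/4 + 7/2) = y^5 - 5*y^4/2 - 111*y^3/16 + 391*y^2/16 - 29*y/2 - 21/4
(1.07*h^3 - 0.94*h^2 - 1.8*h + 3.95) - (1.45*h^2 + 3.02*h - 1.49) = 1.07*h^3 - 2.39*h^2 - 4.82*h + 5.44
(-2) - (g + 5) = -g - 7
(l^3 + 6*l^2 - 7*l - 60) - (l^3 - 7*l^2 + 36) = 13*l^2 - 7*l - 96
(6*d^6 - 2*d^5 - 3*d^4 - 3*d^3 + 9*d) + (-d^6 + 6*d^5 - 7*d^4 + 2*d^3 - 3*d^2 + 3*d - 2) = 5*d^6 + 4*d^5 - 10*d^4 - d^3 - 3*d^2 + 12*d - 2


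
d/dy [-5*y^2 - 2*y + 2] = -10*y - 2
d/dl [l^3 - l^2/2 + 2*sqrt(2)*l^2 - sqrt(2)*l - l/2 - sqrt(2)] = 3*l^2 - l + 4*sqrt(2)*l - sqrt(2) - 1/2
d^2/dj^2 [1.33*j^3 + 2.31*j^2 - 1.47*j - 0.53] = 7.98*j + 4.62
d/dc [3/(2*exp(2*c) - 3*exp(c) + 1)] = (9 - 12*exp(c))*exp(c)/(2*exp(2*c) - 3*exp(c) + 1)^2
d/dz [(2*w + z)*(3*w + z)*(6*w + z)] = 36*w^2 + 22*w*z + 3*z^2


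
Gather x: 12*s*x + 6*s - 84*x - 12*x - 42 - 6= 6*s + x*(12*s - 96) - 48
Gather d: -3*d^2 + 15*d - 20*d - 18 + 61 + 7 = -3*d^2 - 5*d + 50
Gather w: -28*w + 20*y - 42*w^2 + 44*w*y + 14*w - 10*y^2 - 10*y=-42*w^2 + w*(44*y - 14) - 10*y^2 + 10*y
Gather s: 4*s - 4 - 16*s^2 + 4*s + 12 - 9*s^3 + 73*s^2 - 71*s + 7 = -9*s^3 + 57*s^2 - 63*s + 15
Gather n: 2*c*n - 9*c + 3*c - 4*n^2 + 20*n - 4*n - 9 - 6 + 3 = -6*c - 4*n^2 + n*(2*c + 16) - 12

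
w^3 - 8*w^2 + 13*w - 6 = (w - 6)*(w - 1)^2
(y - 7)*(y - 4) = y^2 - 11*y + 28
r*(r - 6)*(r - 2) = r^3 - 8*r^2 + 12*r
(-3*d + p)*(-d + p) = 3*d^2 - 4*d*p + p^2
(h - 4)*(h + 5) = h^2 + h - 20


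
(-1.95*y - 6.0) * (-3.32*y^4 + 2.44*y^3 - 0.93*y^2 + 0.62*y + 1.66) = 6.474*y^5 + 15.162*y^4 - 12.8265*y^3 + 4.371*y^2 - 6.957*y - 9.96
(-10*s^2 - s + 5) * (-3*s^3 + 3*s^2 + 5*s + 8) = 30*s^5 - 27*s^4 - 68*s^3 - 70*s^2 + 17*s + 40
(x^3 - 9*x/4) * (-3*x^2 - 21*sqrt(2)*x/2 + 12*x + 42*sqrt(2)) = -3*x^5 - 21*sqrt(2)*x^4/2 + 12*x^4 + 27*x^3/4 + 42*sqrt(2)*x^3 - 27*x^2 + 189*sqrt(2)*x^2/8 - 189*sqrt(2)*x/2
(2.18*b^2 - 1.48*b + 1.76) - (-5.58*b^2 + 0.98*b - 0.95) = 7.76*b^2 - 2.46*b + 2.71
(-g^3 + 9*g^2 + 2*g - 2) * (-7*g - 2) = 7*g^4 - 61*g^3 - 32*g^2 + 10*g + 4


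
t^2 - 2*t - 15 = (t - 5)*(t + 3)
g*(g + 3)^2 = g^3 + 6*g^2 + 9*g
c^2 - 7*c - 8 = (c - 8)*(c + 1)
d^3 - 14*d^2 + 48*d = d*(d - 8)*(d - 6)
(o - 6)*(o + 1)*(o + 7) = o^3 + 2*o^2 - 41*o - 42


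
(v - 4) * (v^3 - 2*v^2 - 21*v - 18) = v^4 - 6*v^3 - 13*v^2 + 66*v + 72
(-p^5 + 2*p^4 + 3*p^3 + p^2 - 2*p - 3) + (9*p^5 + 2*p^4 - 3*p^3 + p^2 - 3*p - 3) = 8*p^5 + 4*p^4 + 2*p^2 - 5*p - 6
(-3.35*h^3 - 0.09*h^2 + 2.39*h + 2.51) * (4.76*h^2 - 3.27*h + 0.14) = -15.946*h^5 + 10.5261*h^4 + 11.2017*h^3 + 4.1197*h^2 - 7.8731*h + 0.3514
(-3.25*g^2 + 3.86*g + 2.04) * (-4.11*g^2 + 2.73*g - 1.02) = 13.3575*g^4 - 24.7371*g^3 + 5.4684*g^2 + 1.632*g - 2.0808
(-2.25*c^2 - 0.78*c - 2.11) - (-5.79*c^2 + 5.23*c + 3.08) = 3.54*c^2 - 6.01*c - 5.19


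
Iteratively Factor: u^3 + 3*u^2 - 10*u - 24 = (u - 3)*(u^2 + 6*u + 8) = (u - 3)*(u + 2)*(u + 4)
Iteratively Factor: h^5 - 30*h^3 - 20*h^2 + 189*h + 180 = (h - 5)*(h^4 + 5*h^3 - 5*h^2 - 45*h - 36) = (h - 5)*(h - 3)*(h^3 + 8*h^2 + 19*h + 12) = (h - 5)*(h - 3)*(h + 1)*(h^2 + 7*h + 12) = (h - 5)*(h - 3)*(h + 1)*(h + 3)*(h + 4)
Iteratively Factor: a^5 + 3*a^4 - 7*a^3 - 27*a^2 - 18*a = (a - 3)*(a^4 + 6*a^3 + 11*a^2 + 6*a) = (a - 3)*(a + 2)*(a^3 + 4*a^2 + 3*a) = a*(a - 3)*(a + 2)*(a^2 + 4*a + 3) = a*(a - 3)*(a + 1)*(a + 2)*(a + 3)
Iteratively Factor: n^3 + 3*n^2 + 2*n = (n + 1)*(n^2 + 2*n) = (n + 1)*(n + 2)*(n)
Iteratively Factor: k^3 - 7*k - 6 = (k - 3)*(k^2 + 3*k + 2) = (k - 3)*(k + 2)*(k + 1)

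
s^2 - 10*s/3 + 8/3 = (s - 2)*(s - 4/3)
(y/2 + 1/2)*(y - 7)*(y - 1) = y^3/2 - 7*y^2/2 - y/2 + 7/2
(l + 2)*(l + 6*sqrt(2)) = l^2 + 2*l + 6*sqrt(2)*l + 12*sqrt(2)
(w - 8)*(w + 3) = w^2 - 5*w - 24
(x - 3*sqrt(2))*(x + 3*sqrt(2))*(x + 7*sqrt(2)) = x^3 + 7*sqrt(2)*x^2 - 18*x - 126*sqrt(2)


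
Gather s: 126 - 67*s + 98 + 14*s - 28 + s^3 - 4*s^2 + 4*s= s^3 - 4*s^2 - 49*s + 196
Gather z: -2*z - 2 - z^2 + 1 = -z^2 - 2*z - 1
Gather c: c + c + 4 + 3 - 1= 2*c + 6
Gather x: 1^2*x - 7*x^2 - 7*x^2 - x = -14*x^2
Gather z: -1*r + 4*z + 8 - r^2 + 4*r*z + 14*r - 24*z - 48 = -r^2 + 13*r + z*(4*r - 20) - 40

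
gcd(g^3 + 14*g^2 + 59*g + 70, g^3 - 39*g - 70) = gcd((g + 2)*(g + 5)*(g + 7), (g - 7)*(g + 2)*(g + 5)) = g^2 + 7*g + 10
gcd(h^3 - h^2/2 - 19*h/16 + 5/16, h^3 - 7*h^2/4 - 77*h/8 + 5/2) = h - 1/4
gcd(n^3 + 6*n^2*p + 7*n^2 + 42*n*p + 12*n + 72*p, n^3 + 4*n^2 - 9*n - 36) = n^2 + 7*n + 12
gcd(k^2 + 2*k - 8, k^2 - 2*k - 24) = k + 4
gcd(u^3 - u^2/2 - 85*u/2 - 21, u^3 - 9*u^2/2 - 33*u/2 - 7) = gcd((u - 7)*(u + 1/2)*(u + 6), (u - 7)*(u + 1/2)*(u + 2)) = u^2 - 13*u/2 - 7/2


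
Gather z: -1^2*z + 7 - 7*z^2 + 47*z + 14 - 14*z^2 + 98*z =-21*z^2 + 144*z + 21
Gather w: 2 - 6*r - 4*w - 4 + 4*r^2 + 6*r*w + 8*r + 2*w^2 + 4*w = 4*r^2 + 6*r*w + 2*r + 2*w^2 - 2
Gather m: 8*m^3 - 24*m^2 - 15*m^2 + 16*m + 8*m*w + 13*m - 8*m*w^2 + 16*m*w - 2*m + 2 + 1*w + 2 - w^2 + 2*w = 8*m^3 - 39*m^2 + m*(-8*w^2 + 24*w + 27) - w^2 + 3*w + 4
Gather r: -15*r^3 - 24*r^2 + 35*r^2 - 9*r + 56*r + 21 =-15*r^3 + 11*r^2 + 47*r + 21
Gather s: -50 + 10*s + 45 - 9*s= s - 5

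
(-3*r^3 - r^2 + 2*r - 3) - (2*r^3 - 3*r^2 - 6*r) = -5*r^3 + 2*r^2 + 8*r - 3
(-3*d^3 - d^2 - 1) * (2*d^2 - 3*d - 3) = -6*d^5 + 7*d^4 + 12*d^3 + d^2 + 3*d + 3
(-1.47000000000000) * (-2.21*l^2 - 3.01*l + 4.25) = 3.2487*l^2 + 4.4247*l - 6.2475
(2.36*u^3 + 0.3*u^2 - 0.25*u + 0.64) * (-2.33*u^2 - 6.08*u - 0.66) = -5.4988*u^5 - 15.0478*u^4 - 2.7991*u^3 - 0.1692*u^2 - 3.7262*u - 0.4224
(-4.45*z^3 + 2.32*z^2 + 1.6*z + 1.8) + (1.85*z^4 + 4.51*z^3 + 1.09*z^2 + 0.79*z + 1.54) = 1.85*z^4 + 0.0599999999999996*z^3 + 3.41*z^2 + 2.39*z + 3.34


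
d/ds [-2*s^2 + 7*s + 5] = 7 - 4*s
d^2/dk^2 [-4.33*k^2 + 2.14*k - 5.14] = -8.66000000000000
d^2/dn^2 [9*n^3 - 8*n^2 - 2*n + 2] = 54*n - 16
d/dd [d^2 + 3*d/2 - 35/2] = 2*d + 3/2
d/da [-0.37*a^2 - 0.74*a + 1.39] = -0.74*a - 0.74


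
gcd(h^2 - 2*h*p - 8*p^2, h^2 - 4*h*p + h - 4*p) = -h + 4*p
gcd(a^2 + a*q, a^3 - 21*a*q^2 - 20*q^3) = a + q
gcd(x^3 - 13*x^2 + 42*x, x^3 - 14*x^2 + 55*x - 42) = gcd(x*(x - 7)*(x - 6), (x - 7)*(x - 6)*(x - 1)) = x^2 - 13*x + 42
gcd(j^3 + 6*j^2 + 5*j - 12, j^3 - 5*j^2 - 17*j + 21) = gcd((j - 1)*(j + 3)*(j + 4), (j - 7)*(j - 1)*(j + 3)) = j^2 + 2*j - 3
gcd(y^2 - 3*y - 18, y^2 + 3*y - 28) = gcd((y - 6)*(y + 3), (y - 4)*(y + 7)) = 1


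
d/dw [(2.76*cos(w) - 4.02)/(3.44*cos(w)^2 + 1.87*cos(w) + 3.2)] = (9.4944*cos(w)^2 - 27.6576*cos(w) - 16.3494)*sin(w)/(11.8336*cos(w)^4 + 12.8656*cos(w)^3 + 25.5129*cos(w)^2 + 11.968*cos(w) + 10.24)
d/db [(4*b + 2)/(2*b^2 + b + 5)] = 2*(-4*b^2 - 4*b + 9)/(4*b^4 + 4*b^3 + 21*b^2 + 10*b + 25)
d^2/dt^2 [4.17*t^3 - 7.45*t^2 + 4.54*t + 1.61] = 25.02*t - 14.9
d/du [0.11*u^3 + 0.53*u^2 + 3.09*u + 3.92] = 0.33*u^2 + 1.06*u + 3.09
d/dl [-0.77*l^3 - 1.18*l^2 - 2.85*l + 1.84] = -2.31*l^2 - 2.36*l - 2.85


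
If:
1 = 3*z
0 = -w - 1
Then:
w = -1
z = 1/3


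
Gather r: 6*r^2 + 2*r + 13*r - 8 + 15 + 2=6*r^2 + 15*r + 9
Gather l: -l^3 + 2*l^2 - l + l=-l^3 + 2*l^2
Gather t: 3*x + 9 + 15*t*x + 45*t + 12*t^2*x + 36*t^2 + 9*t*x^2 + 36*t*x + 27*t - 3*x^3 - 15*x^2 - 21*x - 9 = t^2*(12*x + 36) + t*(9*x^2 + 51*x + 72) - 3*x^3 - 15*x^2 - 18*x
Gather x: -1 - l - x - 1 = -l - x - 2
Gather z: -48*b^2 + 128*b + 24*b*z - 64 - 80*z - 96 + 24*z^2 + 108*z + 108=-48*b^2 + 128*b + 24*z^2 + z*(24*b + 28) - 52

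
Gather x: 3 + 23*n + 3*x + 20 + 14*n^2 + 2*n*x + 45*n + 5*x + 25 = 14*n^2 + 68*n + x*(2*n + 8) + 48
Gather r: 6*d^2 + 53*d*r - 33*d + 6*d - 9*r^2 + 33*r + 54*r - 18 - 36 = 6*d^2 - 27*d - 9*r^2 + r*(53*d + 87) - 54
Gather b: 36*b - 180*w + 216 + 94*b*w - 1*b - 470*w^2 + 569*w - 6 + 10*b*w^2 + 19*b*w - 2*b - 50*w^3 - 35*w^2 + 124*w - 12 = b*(10*w^2 + 113*w + 33) - 50*w^3 - 505*w^2 + 513*w + 198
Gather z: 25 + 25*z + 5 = 25*z + 30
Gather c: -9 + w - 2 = w - 11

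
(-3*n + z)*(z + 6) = -3*n*z - 18*n + z^2 + 6*z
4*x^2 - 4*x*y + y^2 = (-2*x + y)^2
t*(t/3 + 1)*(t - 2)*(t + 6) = t^4/3 + 7*t^3/3 - 12*t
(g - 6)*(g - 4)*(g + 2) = g^3 - 8*g^2 + 4*g + 48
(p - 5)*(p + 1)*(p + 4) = p^3 - 21*p - 20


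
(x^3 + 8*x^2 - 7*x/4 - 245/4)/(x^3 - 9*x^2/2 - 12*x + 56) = (2*x^2 + 9*x - 35)/(2*(x^2 - 8*x + 16))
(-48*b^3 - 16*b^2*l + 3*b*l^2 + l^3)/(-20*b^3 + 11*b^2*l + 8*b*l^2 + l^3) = (12*b^2 + b*l - l^2)/(5*b^2 - 4*b*l - l^2)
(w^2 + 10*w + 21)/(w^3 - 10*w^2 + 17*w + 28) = (w^2 + 10*w + 21)/(w^3 - 10*w^2 + 17*w + 28)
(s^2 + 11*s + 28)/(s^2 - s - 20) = (s + 7)/(s - 5)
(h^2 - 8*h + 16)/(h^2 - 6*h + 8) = (h - 4)/(h - 2)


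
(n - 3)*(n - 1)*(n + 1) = n^3 - 3*n^2 - n + 3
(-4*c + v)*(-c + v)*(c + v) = 4*c^3 - c^2*v - 4*c*v^2 + v^3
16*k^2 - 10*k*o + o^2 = (-8*k + o)*(-2*k + o)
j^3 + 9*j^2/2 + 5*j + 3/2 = (j + 1/2)*(j + 1)*(j + 3)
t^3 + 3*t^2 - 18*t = t*(t - 3)*(t + 6)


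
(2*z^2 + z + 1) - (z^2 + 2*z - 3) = z^2 - z + 4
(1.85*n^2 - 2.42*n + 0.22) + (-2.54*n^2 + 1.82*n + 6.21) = -0.69*n^2 - 0.6*n + 6.43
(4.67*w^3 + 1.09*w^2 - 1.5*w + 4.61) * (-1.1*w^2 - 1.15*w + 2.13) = -5.137*w^5 - 6.5695*w^4 + 10.3436*w^3 - 1.0243*w^2 - 8.4965*w + 9.8193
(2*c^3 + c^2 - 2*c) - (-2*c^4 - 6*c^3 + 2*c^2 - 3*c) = 2*c^4 + 8*c^3 - c^2 + c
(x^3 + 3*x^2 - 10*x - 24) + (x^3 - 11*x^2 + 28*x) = 2*x^3 - 8*x^2 + 18*x - 24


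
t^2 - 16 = (t - 4)*(t + 4)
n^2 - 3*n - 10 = (n - 5)*(n + 2)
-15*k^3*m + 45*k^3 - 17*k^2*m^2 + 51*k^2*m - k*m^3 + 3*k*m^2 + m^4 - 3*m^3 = (-5*k + m)*(k + m)*(3*k + m)*(m - 3)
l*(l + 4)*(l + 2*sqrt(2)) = l^3 + 2*sqrt(2)*l^2 + 4*l^2 + 8*sqrt(2)*l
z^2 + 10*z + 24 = (z + 4)*(z + 6)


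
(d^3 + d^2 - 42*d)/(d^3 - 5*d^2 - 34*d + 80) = d*(d^2 + d - 42)/(d^3 - 5*d^2 - 34*d + 80)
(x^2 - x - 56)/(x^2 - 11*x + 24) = (x + 7)/(x - 3)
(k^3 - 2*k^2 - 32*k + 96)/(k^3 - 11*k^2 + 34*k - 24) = (k^2 + 2*k - 24)/(k^2 - 7*k + 6)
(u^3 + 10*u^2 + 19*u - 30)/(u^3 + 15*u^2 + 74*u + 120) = (u - 1)/(u + 4)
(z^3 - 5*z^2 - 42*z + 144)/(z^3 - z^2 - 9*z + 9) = (z^2 - 2*z - 48)/(z^2 + 2*z - 3)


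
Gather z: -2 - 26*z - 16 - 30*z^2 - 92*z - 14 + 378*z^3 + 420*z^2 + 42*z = 378*z^3 + 390*z^2 - 76*z - 32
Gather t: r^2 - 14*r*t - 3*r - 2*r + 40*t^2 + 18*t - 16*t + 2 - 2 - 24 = r^2 - 5*r + 40*t^2 + t*(2 - 14*r) - 24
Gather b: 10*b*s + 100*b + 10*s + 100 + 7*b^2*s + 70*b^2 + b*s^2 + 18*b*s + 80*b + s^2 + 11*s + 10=b^2*(7*s + 70) + b*(s^2 + 28*s + 180) + s^2 + 21*s + 110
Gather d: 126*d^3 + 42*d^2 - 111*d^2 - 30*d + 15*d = 126*d^3 - 69*d^2 - 15*d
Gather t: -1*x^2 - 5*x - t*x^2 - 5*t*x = t*(-x^2 - 5*x) - x^2 - 5*x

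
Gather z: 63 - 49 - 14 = 0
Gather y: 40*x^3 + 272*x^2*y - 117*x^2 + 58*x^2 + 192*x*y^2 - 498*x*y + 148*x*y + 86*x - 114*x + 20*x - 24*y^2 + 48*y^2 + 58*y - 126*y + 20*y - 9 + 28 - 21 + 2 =40*x^3 - 59*x^2 - 8*x + y^2*(192*x + 24) + y*(272*x^2 - 350*x - 48)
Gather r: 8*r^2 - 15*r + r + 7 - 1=8*r^2 - 14*r + 6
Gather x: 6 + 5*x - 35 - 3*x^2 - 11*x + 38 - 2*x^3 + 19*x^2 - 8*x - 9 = -2*x^3 + 16*x^2 - 14*x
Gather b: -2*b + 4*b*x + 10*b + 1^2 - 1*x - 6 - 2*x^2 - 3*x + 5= b*(4*x + 8) - 2*x^2 - 4*x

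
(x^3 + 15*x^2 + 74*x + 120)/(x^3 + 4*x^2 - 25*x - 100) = (x + 6)/(x - 5)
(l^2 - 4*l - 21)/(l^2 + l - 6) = (l - 7)/(l - 2)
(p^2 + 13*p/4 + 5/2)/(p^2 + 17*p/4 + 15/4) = (p + 2)/(p + 3)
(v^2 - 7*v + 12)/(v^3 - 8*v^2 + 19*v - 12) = 1/(v - 1)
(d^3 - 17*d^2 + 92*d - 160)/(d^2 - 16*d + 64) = (d^2 - 9*d + 20)/(d - 8)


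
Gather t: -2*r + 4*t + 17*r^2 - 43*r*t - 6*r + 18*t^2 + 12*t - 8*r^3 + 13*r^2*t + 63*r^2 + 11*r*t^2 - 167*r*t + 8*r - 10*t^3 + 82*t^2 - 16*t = -8*r^3 + 80*r^2 - 10*t^3 + t^2*(11*r + 100) + t*(13*r^2 - 210*r)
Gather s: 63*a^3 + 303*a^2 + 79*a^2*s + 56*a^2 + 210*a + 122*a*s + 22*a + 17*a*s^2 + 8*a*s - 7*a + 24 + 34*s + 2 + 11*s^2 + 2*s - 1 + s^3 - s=63*a^3 + 359*a^2 + 225*a + s^3 + s^2*(17*a + 11) + s*(79*a^2 + 130*a + 35) + 25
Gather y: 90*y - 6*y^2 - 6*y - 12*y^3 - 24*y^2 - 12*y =-12*y^3 - 30*y^2 + 72*y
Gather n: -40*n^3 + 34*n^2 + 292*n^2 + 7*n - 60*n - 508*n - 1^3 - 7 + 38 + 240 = -40*n^3 + 326*n^2 - 561*n + 270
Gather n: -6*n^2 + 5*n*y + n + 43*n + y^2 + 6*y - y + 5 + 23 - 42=-6*n^2 + n*(5*y + 44) + y^2 + 5*y - 14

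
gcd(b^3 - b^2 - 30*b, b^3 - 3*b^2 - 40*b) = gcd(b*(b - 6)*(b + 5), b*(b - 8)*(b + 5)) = b^2 + 5*b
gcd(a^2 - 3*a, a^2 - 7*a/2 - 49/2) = 1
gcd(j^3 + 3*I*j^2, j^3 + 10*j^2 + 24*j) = j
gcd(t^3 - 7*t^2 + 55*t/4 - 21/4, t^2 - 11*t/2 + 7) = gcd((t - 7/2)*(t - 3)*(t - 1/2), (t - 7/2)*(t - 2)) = t - 7/2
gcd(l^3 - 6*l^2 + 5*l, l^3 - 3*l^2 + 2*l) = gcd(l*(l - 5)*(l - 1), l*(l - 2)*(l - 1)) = l^2 - l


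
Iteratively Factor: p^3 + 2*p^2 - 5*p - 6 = (p + 3)*(p^2 - p - 2) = (p + 1)*(p + 3)*(p - 2)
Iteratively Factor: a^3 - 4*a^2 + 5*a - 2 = (a - 1)*(a^2 - 3*a + 2) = (a - 1)^2*(a - 2)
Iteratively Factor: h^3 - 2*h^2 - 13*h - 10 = (h - 5)*(h^2 + 3*h + 2) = (h - 5)*(h + 2)*(h + 1)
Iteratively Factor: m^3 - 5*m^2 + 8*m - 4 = (m - 1)*(m^2 - 4*m + 4) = (m - 2)*(m - 1)*(m - 2)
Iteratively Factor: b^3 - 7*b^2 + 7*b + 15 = (b - 5)*(b^2 - 2*b - 3) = (b - 5)*(b + 1)*(b - 3)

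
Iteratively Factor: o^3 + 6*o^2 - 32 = (o + 4)*(o^2 + 2*o - 8) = (o - 2)*(o + 4)*(o + 4)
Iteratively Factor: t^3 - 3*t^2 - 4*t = (t + 1)*(t^2 - 4*t) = t*(t + 1)*(t - 4)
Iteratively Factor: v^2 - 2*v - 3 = (v - 3)*(v + 1)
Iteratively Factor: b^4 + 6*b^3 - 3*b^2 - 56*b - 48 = (b + 4)*(b^3 + 2*b^2 - 11*b - 12) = (b + 1)*(b + 4)*(b^2 + b - 12) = (b + 1)*(b + 4)^2*(b - 3)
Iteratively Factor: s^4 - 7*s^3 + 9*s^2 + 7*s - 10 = (s - 2)*(s^3 - 5*s^2 - s + 5) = (s - 2)*(s - 1)*(s^2 - 4*s - 5) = (s - 2)*(s - 1)*(s + 1)*(s - 5)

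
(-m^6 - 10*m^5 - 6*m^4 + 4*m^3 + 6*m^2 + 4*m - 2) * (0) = 0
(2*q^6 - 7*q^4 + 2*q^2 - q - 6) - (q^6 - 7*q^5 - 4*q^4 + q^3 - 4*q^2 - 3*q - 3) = q^6 + 7*q^5 - 3*q^4 - q^3 + 6*q^2 + 2*q - 3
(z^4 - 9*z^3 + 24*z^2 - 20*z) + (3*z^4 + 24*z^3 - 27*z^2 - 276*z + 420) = 4*z^4 + 15*z^3 - 3*z^2 - 296*z + 420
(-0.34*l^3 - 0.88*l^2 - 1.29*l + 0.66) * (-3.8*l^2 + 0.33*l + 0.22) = 1.292*l^5 + 3.2318*l^4 + 4.5368*l^3 - 3.1273*l^2 - 0.066*l + 0.1452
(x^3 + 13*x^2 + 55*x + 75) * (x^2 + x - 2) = x^5 + 14*x^4 + 66*x^3 + 104*x^2 - 35*x - 150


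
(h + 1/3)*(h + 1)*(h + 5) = h^3 + 19*h^2/3 + 7*h + 5/3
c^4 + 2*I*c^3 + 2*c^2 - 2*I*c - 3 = (c - 1)*(c + 1)*(c - I)*(c + 3*I)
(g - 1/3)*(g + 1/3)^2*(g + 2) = g^4 + 7*g^3/3 + 5*g^2/9 - 7*g/27 - 2/27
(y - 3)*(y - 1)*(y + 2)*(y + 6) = y^4 + 4*y^3 - 17*y^2 - 24*y + 36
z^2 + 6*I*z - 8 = (z + 2*I)*(z + 4*I)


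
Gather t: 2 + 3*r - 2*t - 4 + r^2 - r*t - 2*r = r^2 + r + t*(-r - 2) - 2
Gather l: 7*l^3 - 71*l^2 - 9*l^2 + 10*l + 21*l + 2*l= 7*l^3 - 80*l^2 + 33*l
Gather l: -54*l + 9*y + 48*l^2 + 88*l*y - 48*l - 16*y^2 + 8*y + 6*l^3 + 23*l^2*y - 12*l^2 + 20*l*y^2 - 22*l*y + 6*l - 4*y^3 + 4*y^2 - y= 6*l^3 + l^2*(23*y + 36) + l*(20*y^2 + 66*y - 96) - 4*y^3 - 12*y^2 + 16*y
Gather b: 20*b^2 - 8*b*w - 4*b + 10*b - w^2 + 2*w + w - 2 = 20*b^2 + b*(6 - 8*w) - w^2 + 3*w - 2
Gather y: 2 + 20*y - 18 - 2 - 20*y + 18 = 0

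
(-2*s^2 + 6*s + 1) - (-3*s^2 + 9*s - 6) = s^2 - 3*s + 7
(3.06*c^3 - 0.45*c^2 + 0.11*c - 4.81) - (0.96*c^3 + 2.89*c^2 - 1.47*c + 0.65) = 2.1*c^3 - 3.34*c^2 + 1.58*c - 5.46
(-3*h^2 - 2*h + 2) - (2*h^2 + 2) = -5*h^2 - 2*h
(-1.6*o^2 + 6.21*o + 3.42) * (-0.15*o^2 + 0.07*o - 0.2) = 0.24*o^4 - 1.0435*o^3 + 0.2417*o^2 - 1.0026*o - 0.684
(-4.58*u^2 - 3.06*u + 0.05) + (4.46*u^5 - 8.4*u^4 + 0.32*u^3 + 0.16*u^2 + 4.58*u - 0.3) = 4.46*u^5 - 8.4*u^4 + 0.32*u^3 - 4.42*u^2 + 1.52*u - 0.25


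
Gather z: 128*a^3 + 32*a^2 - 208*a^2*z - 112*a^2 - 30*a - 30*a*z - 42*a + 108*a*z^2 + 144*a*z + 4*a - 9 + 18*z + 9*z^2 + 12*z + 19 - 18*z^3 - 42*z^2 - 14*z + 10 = 128*a^3 - 80*a^2 - 68*a - 18*z^3 + z^2*(108*a - 33) + z*(-208*a^2 + 114*a + 16) + 20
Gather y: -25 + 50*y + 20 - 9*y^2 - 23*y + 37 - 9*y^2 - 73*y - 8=-18*y^2 - 46*y + 24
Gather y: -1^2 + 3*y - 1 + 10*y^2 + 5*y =10*y^2 + 8*y - 2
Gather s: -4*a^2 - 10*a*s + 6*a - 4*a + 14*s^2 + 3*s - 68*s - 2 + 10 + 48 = -4*a^2 + 2*a + 14*s^2 + s*(-10*a - 65) + 56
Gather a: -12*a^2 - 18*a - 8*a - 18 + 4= -12*a^2 - 26*a - 14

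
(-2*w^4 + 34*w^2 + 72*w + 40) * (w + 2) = -2*w^5 - 4*w^4 + 34*w^3 + 140*w^2 + 184*w + 80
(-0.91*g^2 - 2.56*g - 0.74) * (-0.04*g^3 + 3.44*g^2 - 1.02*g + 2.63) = 0.0364*g^5 - 3.028*g^4 - 7.8486*g^3 - 2.3277*g^2 - 5.978*g - 1.9462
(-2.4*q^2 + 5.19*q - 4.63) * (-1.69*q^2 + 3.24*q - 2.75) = 4.056*q^4 - 16.5471*q^3 + 31.2403*q^2 - 29.2737*q + 12.7325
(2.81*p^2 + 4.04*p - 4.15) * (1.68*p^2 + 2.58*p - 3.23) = 4.7208*p^4 + 14.037*p^3 - 5.6251*p^2 - 23.7562*p + 13.4045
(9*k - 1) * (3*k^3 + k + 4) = 27*k^4 - 3*k^3 + 9*k^2 + 35*k - 4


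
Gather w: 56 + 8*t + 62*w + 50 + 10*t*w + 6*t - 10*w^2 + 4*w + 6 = 14*t - 10*w^2 + w*(10*t + 66) + 112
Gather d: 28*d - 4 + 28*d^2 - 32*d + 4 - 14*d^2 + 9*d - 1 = 14*d^2 + 5*d - 1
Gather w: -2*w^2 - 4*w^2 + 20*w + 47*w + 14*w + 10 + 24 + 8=-6*w^2 + 81*w + 42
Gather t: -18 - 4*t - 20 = -4*t - 38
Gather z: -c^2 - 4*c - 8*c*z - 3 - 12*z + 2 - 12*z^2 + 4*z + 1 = -c^2 - 4*c - 12*z^2 + z*(-8*c - 8)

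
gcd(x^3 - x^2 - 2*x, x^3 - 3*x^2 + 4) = x^2 - x - 2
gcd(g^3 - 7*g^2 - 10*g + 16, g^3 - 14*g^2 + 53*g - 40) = g^2 - 9*g + 8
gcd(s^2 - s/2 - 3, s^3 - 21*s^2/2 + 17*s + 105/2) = s + 3/2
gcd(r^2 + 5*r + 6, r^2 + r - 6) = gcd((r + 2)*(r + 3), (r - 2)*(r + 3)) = r + 3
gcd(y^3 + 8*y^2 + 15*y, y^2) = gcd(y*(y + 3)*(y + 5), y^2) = y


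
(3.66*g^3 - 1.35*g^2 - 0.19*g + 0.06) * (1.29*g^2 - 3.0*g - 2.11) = 4.7214*g^5 - 12.7215*g^4 - 3.9177*g^3 + 3.4959*g^2 + 0.2209*g - 0.1266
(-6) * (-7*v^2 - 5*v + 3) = 42*v^2 + 30*v - 18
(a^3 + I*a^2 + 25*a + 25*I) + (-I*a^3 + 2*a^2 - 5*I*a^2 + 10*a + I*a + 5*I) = a^3 - I*a^3 + 2*a^2 - 4*I*a^2 + 35*a + I*a + 30*I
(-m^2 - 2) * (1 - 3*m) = 3*m^3 - m^2 + 6*m - 2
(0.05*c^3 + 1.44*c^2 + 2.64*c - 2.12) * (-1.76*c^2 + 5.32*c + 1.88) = -0.088*c^5 - 2.2684*c^4 + 3.1084*c^3 + 20.4832*c^2 - 6.3152*c - 3.9856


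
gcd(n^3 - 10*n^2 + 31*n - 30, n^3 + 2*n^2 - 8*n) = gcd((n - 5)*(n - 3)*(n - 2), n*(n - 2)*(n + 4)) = n - 2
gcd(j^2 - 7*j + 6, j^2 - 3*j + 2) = j - 1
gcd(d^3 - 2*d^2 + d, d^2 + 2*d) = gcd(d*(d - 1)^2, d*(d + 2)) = d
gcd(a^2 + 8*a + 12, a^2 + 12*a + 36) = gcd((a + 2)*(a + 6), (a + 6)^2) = a + 6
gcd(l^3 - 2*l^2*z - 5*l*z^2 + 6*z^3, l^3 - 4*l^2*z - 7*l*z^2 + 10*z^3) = -l^2 - l*z + 2*z^2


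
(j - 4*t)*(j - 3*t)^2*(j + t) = j^4 - 9*j^3*t + 23*j^2*t^2 - 3*j*t^3 - 36*t^4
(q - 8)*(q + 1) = q^2 - 7*q - 8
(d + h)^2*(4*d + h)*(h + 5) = 4*d^3*h + 20*d^3 + 9*d^2*h^2 + 45*d^2*h + 6*d*h^3 + 30*d*h^2 + h^4 + 5*h^3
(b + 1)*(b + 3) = b^2 + 4*b + 3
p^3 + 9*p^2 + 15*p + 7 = (p + 1)^2*(p + 7)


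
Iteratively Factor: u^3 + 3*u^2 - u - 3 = (u + 3)*(u^2 - 1) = (u - 1)*(u + 3)*(u + 1)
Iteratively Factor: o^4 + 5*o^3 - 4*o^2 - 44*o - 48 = (o + 2)*(o^3 + 3*o^2 - 10*o - 24) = (o - 3)*(o + 2)*(o^2 + 6*o + 8) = (o - 3)*(o + 2)^2*(o + 4)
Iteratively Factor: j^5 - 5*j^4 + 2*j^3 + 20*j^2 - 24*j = (j)*(j^4 - 5*j^3 + 2*j^2 + 20*j - 24) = j*(j - 2)*(j^3 - 3*j^2 - 4*j + 12) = j*(j - 2)^2*(j^2 - j - 6) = j*(j - 3)*(j - 2)^2*(j + 2)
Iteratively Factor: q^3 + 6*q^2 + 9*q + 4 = (q + 1)*(q^2 + 5*q + 4) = (q + 1)^2*(q + 4)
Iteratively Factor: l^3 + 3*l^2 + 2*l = (l)*(l^2 + 3*l + 2) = l*(l + 1)*(l + 2)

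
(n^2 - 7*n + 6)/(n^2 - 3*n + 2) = (n - 6)/(n - 2)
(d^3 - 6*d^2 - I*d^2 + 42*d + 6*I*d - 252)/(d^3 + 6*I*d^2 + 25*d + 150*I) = (d^2 - d*(6 + 7*I) + 42*I)/(d^2 + 25)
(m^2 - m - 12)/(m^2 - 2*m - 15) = (m - 4)/(m - 5)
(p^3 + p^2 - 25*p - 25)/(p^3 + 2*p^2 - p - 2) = (p^2 - 25)/(p^2 + p - 2)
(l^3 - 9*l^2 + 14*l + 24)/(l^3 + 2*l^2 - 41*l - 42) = (l - 4)/(l + 7)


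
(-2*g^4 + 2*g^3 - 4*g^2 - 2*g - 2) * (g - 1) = -2*g^5 + 4*g^4 - 6*g^3 + 2*g^2 + 2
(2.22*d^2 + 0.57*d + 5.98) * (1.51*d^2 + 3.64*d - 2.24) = 3.3522*d^4 + 8.9415*d^3 + 6.1318*d^2 + 20.4904*d - 13.3952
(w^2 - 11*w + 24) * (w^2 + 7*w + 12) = w^4 - 4*w^3 - 41*w^2 + 36*w + 288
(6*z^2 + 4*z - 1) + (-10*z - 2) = 6*z^2 - 6*z - 3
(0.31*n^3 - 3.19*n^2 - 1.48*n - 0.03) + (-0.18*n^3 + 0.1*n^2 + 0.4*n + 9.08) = 0.13*n^3 - 3.09*n^2 - 1.08*n + 9.05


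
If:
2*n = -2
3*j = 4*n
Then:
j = -4/3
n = -1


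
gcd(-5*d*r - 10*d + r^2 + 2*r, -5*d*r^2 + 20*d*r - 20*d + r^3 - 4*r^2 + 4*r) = -5*d + r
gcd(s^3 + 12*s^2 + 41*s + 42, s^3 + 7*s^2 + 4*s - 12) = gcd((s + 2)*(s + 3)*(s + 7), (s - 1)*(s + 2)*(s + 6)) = s + 2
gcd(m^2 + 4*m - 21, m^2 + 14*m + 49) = m + 7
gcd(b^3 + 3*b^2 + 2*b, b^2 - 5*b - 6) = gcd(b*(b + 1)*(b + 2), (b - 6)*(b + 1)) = b + 1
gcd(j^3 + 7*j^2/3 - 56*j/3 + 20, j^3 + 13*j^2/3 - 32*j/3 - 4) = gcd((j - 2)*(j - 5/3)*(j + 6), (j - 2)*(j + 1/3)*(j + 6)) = j^2 + 4*j - 12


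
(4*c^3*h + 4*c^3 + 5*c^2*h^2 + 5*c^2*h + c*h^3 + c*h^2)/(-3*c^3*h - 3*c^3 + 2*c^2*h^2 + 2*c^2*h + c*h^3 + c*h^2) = (-4*c^2 - 5*c*h - h^2)/(3*c^2 - 2*c*h - h^2)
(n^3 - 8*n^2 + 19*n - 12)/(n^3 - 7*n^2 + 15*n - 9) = (n - 4)/(n - 3)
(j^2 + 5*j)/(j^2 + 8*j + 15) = j/(j + 3)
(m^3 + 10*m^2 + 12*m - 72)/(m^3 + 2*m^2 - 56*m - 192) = (m^2 + 4*m - 12)/(m^2 - 4*m - 32)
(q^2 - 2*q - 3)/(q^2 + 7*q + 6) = (q - 3)/(q + 6)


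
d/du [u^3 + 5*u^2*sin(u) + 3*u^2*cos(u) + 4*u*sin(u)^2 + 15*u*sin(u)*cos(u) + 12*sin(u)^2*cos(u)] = -3*u^2*sin(u) + 5*u^2*cos(u) + 3*u^2 + 10*u*sin(u) + 4*u*sin(2*u) + 6*u*cos(u) + 15*u*cos(2*u) - 3*sin(u) + 15*sin(2*u)/2 + 9*sin(3*u) - 2*cos(2*u) + 2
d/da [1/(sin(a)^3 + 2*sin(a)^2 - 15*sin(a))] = (-3*cos(a) - 4/tan(a) + 15*cos(a)/sin(a)^2)/((sin(a) - 3)^2*(sin(a) + 5)^2)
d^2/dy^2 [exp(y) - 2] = exp(y)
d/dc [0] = 0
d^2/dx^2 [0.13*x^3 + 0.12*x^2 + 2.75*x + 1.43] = 0.78*x + 0.24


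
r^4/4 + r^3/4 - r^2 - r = r*(r/4 + 1/2)*(r - 2)*(r + 1)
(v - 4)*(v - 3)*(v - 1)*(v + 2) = v^4 - 6*v^3 + 3*v^2 + 26*v - 24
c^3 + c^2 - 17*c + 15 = (c - 3)*(c - 1)*(c + 5)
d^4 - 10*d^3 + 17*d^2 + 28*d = d*(d - 7)*(d - 4)*(d + 1)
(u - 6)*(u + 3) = u^2 - 3*u - 18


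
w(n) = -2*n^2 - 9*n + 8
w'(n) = -4*n - 9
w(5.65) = -106.70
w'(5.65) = -31.60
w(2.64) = -29.70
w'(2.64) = -19.56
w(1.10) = -4.32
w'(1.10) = -13.40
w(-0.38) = 11.13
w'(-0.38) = -7.48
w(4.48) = -72.46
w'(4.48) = -26.92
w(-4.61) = 6.99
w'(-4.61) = 9.44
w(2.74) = -31.68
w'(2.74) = -19.96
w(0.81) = -0.60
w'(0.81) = -12.24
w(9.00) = -235.00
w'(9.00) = -45.00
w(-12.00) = -172.00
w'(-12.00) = 39.00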